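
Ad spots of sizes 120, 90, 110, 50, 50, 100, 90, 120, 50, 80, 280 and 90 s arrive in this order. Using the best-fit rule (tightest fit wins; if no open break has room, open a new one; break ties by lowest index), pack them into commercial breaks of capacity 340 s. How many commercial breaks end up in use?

4

  120 → break 1 (new)  [load 120/340]
  90 → break 1  [load 210/340]
  110 → break 1  [load 320/340]
  50 → break 2 (new)  [load 50/340]
  50 → break 2  [load 100/340]
  100 → break 2  [load 200/340]
  90 → break 2  [load 290/340]
  120 → break 3 (new)  [load 120/340]
  50 → break 2  [load 340/340]
  80 → break 3  [load 200/340]
  280 → break 4 (new)  [load 280/340]
  90 → break 3  [load 290/340]
4 commercial breaks opened.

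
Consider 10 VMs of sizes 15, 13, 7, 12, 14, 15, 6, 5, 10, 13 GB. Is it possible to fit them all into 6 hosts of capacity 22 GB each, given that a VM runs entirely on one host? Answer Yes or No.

Yes

A valid assignment using 6 hosts:
  host 1: 15 + 7 = 22
  host 2: 15 + 6 = 21
  host 3: 14 + 5 = 19
  host 4: 13 = 13
  host 5: 13 = 13
  host 6: 12 + 10 = 22
Every load is within 22 GB, so 6 hosts suffice.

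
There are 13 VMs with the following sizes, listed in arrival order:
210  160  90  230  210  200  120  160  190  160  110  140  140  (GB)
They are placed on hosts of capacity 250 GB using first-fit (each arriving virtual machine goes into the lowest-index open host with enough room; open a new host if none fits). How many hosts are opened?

11

  210 → host 1 (new)  [load 210/250]
  160 → host 2 (new)  [load 160/250]
  90 → host 2  [load 250/250]
  230 → host 3 (new)  [load 230/250]
  210 → host 4 (new)  [load 210/250]
  200 → host 5 (new)  [load 200/250]
  120 → host 6 (new)  [load 120/250]
  160 → host 7 (new)  [load 160/250]
  190 → host 8 (new)  [load 190/250]
  160 → host 9 (new)  [load 160/250]
  110 → host 6  [load 230/250]
  140 → host 10 (new)  [load 140/250]
  140 → host 11 (new)  [load 140/250]
11 hosts opened.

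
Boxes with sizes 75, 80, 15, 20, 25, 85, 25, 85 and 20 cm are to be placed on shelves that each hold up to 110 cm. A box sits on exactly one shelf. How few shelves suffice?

Total = 85 + 85 + 80 + 75 + 25 + 25 + 20 + 20 + 15 = 430 cm.
Lower bound: ⌈430/110⌉ = 4 shelves.
A packing using 4 shelves:
  shelf 1: 85 + 25 = 110
  shelf 2: 85 + 25 = 110
  shelf 3: 80 + 20 = 100
  shelf 4: 75 + 20 + 15 = 110
This matches the lower bound, so 4 is optimal.

4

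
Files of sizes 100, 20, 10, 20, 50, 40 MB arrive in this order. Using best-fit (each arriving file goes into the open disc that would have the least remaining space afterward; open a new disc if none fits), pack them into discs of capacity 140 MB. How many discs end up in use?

2

  100 → disc 1 (new)  [load 100/140]
  20 → disc 1  [load 120/140]
  10 → disc 1  [load 130/140]
  20 → disc 2 (new)  [load 20/140]
  50 → disc 2  [load 70/140]
  40 → disc 2  [load 110/140]
2 discs opened.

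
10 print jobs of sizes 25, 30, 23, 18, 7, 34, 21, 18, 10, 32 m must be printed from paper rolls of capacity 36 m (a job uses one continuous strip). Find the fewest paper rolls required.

7

Total = 34 + 32 + 30 + 25 + 23 + 21 + 18 + 18 + 10 + 7 = 218 m.
Lower bound: ⌈218/36⌉ = 7 paper rolls.
A packing using 7 paper rolls:
  roll 1: 34 = 34
  roll 2: 32 = 32
  roll 3: 30 = 30
  roll 4: 25 + 10 = 35
  roll 5: 23 + 7 = 30
  roll 6: 21 = 21
  roll 7: 18 + 18 = 36
This matches the lower bound, so 7 is optimal.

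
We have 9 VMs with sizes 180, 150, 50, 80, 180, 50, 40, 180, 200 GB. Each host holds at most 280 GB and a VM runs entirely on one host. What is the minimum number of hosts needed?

Total = 200 + 180 + 180 + 180 + 150 + 80 + 50 + 50 + 40 = 1110 GB.
Lower bound: ⌈1110/280⌉ = 4 hosts.
Also, 5 VMs each exceed 140 GB, and no two of those can share a host, so at least 5 hosts are needed.
A packing using 5 hosts:
  host 1: 200 + 80 = 280
  host 2: 180 + 50 + 50 = 280
  host 3: 180 + 40 = 220
  host 4: 180 = 180
  host 5: 150 = 150
This matches the lower bound, so 5 is optimal.

5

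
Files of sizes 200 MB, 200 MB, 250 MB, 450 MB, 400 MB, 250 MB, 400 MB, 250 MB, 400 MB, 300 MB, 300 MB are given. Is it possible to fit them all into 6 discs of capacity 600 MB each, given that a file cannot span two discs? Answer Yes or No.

Total = 3400 MB; ⌈3400/600⌉ = 6.
The bound of 6 does not rule out 6, but exhaustive search shows no assignment into 6 discs of capacity 600 MB exists — the minimum is 7.

No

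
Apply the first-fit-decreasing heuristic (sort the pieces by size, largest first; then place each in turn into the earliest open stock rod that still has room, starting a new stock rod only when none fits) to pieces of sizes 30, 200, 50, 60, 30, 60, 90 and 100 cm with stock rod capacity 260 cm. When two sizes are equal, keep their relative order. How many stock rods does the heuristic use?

Sorted descending: 200, 100, 90, 60, 60, 50, 30, 30.
  200 → stock rod 1 (new)  [load 200/260]
  100 → stock rod 2 (new)  [load 100/260]
  90 → stock rod 2  [load 190/260]
  60 → stock rod 1  [load 260/260]
  60 → stock rod 2  [load 250/260]
  50 → stock rod 3 (new)  [load 50/260]
  30 → stock rod 3  [load 80/260]
  30 → stock rod 3  [load 110/260]
3 stock rods opened.

3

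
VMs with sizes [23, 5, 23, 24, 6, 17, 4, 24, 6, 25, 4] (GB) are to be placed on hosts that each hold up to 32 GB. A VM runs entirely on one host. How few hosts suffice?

Total = 25 + 24 + 24 + 23 + 23 + 17 + 6 + 6 + 5 + 4 + 4 = 161 GB.
Lower bound: ⌈161/32⌉ = 6 hosts.
A packing using 6 hosts:
  host 1: 25 + 6 = 31
  host 2: 24 + 6 = 30
  host 3: 24 + 5 = 29
  host 4: 23 + 4 + 4 = 31
  host 5: 23 = 23
  host 6: 17 = 17
This matches the lower bound, so 6 is optimal.

6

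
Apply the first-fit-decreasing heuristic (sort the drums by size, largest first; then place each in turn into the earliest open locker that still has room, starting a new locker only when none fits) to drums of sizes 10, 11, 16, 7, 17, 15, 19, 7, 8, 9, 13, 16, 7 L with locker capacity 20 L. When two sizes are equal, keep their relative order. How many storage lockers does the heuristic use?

9

Sorted descending: 19, 17, 16, 16, 15, 13, 11, 10, 9, 8, 7, 7, 7.
  19 → locker 1 (new)  [load 19/20]
  17 → locker 2 (new)  [load 17/20]
  16 → locker 3 (new)  [load 16/20]
  16 → locker 4 (new)  [load 16/20]
  15 → locker 5 (new)  [load 15/20]
  13 → locker 6 (new)  [load 13/20]
  11 → locker 7 (new)  [load 11/20]
  10 → locker 8 (new)  [load 10/20]
  9 → locker 7  [load 20/20]
  8 → locker 8  [load 18/20]
  7 → locker 6  [load 20/20]
  7 → locker 9 (new)  [load 7/20]
  7 → locker 9  [load 14/20]
9 storage lockers opened.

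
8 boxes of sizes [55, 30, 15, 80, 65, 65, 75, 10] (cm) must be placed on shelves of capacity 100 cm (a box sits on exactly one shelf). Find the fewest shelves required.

Total = 80 + 75 + 65 + 65 + 55 + 30 + 15 + 10 = 395 cm.
Lower bound: ⌈395/100⌉ = 4 shelves.
Also, 5 boxes each exceed 50 cm, and no two of those can share a shelf, so at least 5 shelves are needed.
A packing using 5 shelves:
  shelf 1: 80 + 15 = 95
  shelf 2: 75 + 10 = 85
  shelf 3: 65 + 30 = 95
  shelf 4: 65 = 65
  shelf 5: 55 = 55
This matches the lower bound, so 5 is optimal.

5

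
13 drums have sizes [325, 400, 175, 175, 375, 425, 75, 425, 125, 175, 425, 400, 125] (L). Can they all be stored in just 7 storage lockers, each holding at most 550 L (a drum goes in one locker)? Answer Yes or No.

No

Total = 3625 L; ⌈3625/550⌉ = 7.
The bound of 7 does not rule out 7, but exhaustive search shows no assignment into 7 storage lockers of capacity 550 L exists — the minimum is 8.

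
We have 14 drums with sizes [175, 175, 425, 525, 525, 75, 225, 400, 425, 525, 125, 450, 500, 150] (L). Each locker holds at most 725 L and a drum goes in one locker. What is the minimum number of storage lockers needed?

8

Total = 525 + 525 + 525 + 500 + 450 + 425 + 425 + 400 + 225 + 175 + 175 + 150 + 125 + 75 = 4700 L.
Lower bound: ⌈4700/725⌉ = 7 storage lockers.
Also, 8 drums each exceed 725/2 L, and no two of those can share a locker, so at least 8 storage lockers are needed.
A packing using 8 storage lockers:
  locker 1: 525 + 175 = 700
  locker 2: 525 + 175 = 700
  locker 3: 525 + 150 = 675
  locker 4: 500 + 225 = 725
  locker 5: 450 + 125 + 75 = 650
  locker 6: 425 = 425
  locker 7: 425 = 425
  locker 8: 400 = 400
This matches the lower bound, so 8 is optimal.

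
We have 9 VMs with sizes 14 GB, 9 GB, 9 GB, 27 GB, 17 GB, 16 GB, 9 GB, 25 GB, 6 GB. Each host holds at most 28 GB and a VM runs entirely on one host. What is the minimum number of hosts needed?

6

Total = 27 + 25 + 17 + 16 + 14 + 9 + 9 + 9 + 6 = 132 GB.
Lower bound: ⌈132/28⌉ = 5 hosts.
A packing using 6 hosts:
  host 1: 27 = 27
  host 2: 25 = 25
  host 3: 17 + 9 = 26
  host 4: 16 + 9 = 25
  host 5: 14 + 9 = 23
  host 6: 6 = 6
No arrangement into 5 hosts stays within capacity, so 6 is optimal.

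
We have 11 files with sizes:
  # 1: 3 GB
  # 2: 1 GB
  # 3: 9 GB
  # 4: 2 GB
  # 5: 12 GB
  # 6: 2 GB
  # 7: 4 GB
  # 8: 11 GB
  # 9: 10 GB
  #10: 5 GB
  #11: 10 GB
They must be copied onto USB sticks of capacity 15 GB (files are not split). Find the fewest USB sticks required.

5

Total = 12 + 11 + 10 + 10 + 9 + 5 + 4 + 3 + 2 + 2 + 1 = 69 GB.
Lower bound: ⌈69/15⌉ = 5 USB sticks.
A packing using 5 USB sticks:
  USB stick 1: 12 + 3 = 15
  USB stick 2: 11 + 4 = 15
  USB stick 3: 10 + 5 = 15
  USB stick 4: 10 + 2 + 2 + 1 = 15
  USB stick 5: 9 = 9
This matches the lower bound, so 5 is optimal.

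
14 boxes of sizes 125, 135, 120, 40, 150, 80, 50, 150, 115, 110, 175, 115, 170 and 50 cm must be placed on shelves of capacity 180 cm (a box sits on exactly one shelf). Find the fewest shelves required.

11

Total = 175 + 170 + 150 + 150 + 135 + 125 + 120 + 115 + 115 + 110 + 80 + 50 + 50 + 40 = 1585 cm.
Lower bound: ⌈1585/180⌉ = 9 shelves.
Also, 10 boxes each exceed 90 cm, and no two of those can share a shelf, so at least 10 shelves are needed.
A packing using 11 shelves:
  shelf 1: 175 = 175
  shelf 2: 170 = 170
  shelf 3: 150 = 150
  shelf 4: 150 = 150
  shelf 5: 135 + 40 = 175
  shelf 6: 125 + 50 = 175
  shelf 7: 120 + 50 = 170
  shelf 8: 115 = 115
  shelf 9: 115 = 115
  shelf 10: 110 = 110
  shelf 11: 80 = 80
No arrangement into 10 shelves stays within capacity, so 11 is optimal.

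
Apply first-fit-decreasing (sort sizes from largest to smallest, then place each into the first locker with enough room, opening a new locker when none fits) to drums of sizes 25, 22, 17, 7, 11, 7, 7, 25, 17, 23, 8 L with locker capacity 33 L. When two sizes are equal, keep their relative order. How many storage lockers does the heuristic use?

Sorted descending: 25, 25, 23, 22, 17, 17, 11, 8, 7, 7, 7.
  25 → locker 1 (new)  [load 25/33]
  25 → locker 2 (new)  [load 25/33]
  23 → locker 3 (new)  [load 23/33]
  22 → locker 4 (new)  [load 22/33]
  17 → locker 5 (new)  [load 17/33]
  17 → locker 6 (new)  [load 17/33]
  11 → locker 4  [load 33/33]
  8 → locker 1  [load 33/33]
  7 → locker 2  [load 32/33]
  7 → locker 3  [load 30/33]
  7 → locker 5  [load 24/33]
6 storage lockers opened.

6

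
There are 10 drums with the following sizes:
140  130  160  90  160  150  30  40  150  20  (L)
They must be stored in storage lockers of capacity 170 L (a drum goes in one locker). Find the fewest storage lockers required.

Total = 160 + 160 + 150 + 150 + 140 + 130 + 90 + 40 + 30 + 20 = 1070 L.
Lower bound: ⌈1070/170⌉ = 7 storage lockers.
A packing using 7 storage lockers:
  locker 1: 160 = 160
  locker 2: 160 = 160
  locker 3: 150 + 20 = 170
  locker 4: 150 = 150
  locker 5: 140 + 30 = 170
  locker 6: 130 + 40 = 170
  locker 7: 90 = 90
This matches the lower bound, so 7 is optimal.

7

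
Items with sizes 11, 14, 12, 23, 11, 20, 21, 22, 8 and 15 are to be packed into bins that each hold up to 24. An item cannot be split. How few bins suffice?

Total = 23 + 22 + 21 + 20 + 15 + 14 + 12 + 11 + 11 + 8 = 157.
Lower bound: ⌈157/24⌉ = 7 bins.
A packing using 8 bins:
  bin 1: 23 = 23
  bin 2: 22 = 22
  bin 3: 21 = 21
  bin 4: 20 = 20
  bin 5: 15 + 8 = 23
  bin 6: 14 = 14
  bin 7: 12 + 11 = 23
  bin 8: 11 = 11
No arrangement into 7 bins stays within capacity, so 8 is optimal.

8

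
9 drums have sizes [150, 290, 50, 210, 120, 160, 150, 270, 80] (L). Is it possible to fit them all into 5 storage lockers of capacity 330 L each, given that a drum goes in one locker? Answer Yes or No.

A valid assignment using 5 storage lockers:
  locker 1: 290 = 290
  locker 2: 270 + 50 = 320
  locker 3: 210 + 120 = 330
  locker 4: 160 + 150 = 310
  locker 5: 150 + 80 = 230
Every load is within 330 L, so 5 storage lockers suffice.

Yes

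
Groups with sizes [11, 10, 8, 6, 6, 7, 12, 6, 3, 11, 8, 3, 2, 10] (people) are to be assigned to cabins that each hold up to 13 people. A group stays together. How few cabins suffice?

9

Total = 12 + 11 + 11 + 10 + 10 + 8 + 8 + 7 + 6 + 6 + 6 + 3 + 3 + 2 = 103 people.
Lower bound: ⌈103/13⌉ = 8 cabins.
A packing using 9 cabins:
  cabin 1: 12 = 12
  cabin 2: 11 + 2 = 13
  cabin 3: 11 = 11
  cabin 4: 10 + 3 = 13
  cabin 5: 10 + 3 = 13
  cabin 6: 8 = 8
  cabin 7: 8 = 8
  cabin 8: 7 + 6 = 13
  cabin 9: 6 + 6 = 12
No arrangement into 8 cabins stays within capacity, so 9 is optimal.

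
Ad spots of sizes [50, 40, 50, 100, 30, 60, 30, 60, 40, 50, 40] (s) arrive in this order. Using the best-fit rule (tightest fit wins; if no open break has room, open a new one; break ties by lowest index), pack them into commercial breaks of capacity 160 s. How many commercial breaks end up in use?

4

  50 → break 1 (new)  [load 50/160]
  40 → break 1  [load 90/160]
  50 → break 1  [load 140/160]
  100 → break 2 (new)  [load 100/160]
  30 → break 2  [load 130/160]
  60 → break 3 (new)  [load 60/160]
  30 → break 2  [load 160/160]
  60 → break 3  [load 120/160]
  40 → break 3  [load 160/160]
  50 → break 4 (new)  [load 50/160]
  40 → break 4  [load 90/160]
4 commercial breaks opened.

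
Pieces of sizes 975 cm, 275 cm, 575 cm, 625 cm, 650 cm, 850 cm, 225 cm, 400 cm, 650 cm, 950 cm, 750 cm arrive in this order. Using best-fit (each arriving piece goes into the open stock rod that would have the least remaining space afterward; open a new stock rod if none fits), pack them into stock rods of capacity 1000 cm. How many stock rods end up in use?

  975 → stock rod 1 (new)  [load 975/1000]
  275 → stock rod 2 (new)  [load 275/1000]
  575 → stock rod 2  [load 850/1000]
  625 → stock rod 3 (new)  [load 625/1000]
  650 → stock rod 4 (new)  [load 650/1000]
  850 → stock rod 5 (new)  [load 850/1000]
  225 → stock rod 4  [load 875/1000]
  400 → stock rod 6 (new)  [load 400/1000]
  650 → stock rod 7 (new)  [load 650/1000]
  950 → stock rod 8 (new)  [load 950/1000]
  750 → stock rod 9 (new)  [load 750/1000]
9 stock rods opened.

9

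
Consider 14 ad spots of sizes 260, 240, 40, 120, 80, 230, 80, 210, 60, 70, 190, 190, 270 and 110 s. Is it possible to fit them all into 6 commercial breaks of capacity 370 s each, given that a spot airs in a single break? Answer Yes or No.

No

Total = 2150 s; ⌈2150/370⌉ = 6.
7 ad spots each exceed half the capacity and cannot share a break, forcing at least 7 commercial breaks.
At least 7 commercial breaks are required, but only 6 are allowed.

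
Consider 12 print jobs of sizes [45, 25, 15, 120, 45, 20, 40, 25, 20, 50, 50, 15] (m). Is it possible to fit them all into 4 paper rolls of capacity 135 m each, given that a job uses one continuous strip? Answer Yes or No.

Yes

A valid assignment using 4 paper rolls:
  roll 1: 120 + 15 = 135
  roll 2: 50 + 50 + 25 = 125
  roll 3: 45 + 45 + 40 = 130
  roll 4: 25 + 20 + 20 + 15 = 80
Every load is within 135 m, so 4 paper rolls suffice.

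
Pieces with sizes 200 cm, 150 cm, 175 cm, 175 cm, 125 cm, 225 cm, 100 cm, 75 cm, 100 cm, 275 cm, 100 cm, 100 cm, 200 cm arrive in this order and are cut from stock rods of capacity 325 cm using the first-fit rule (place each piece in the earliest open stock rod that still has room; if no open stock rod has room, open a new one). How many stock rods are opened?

7

  200 → stock rod 1 (new)  [load 200/325]
  150 → stock rod 2 (new)  [load 150/325]
  175 → stock rod 2  [load 325/325]
  175 → stock rod 3 (new)  [load 175/325]
  125 → stock rod 1  [load 325/325]
  225 → stock rod 4 (new)  [load 225/325]
  100 → stock rod 3  [load 275/325]
  75 → stock rod 4  [load 300/325]
  100 → stock rod 5 (new)  [load 100/325]
  275 → stock rod 6 (new)  [load 275/325]
  100 → stock rod 5  [load 200/325]
  100 → stock rod 5  [load 300/325]
  200 → stock rod 7 (new)  [load 200/325]
7 stock rods opened.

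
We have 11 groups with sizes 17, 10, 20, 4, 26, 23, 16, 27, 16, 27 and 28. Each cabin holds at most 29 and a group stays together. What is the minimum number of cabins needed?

Total = 28 + 27 + 27 + 26 + 23 + 20 + 17 + 16 + 16 + 10 + 4 = 214.
Lower bound: ⌈214/29⌉ = 8 cabins.
Also, 9 groups each exceed 29/2, and no two of those can share a cabin, so at least 9 cabins are needed.
A packing using 9 cabins:
  cabin 1: 28 = 28
  cabin 2: 27 = 27
  cabin 3: 27 = 27
  cabin 4: 26 = 26
  cabin 5: 23 + 4 = 27
  cabin 6: 20 = 20
  cabin 7: 17 + 10 = 27
  cabin 8: 16 = 16
  cabin 9: 16 = 16
This matches the lower bound, so 9 is optimal.

9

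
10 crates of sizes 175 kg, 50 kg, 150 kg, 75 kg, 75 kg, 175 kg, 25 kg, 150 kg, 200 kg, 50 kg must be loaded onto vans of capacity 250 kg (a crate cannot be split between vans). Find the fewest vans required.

Total = 200 + 175 + 175 + 150 + 150 + 75 + 75 + 50 + 50 + 25 = 1125 kg.
Lower bound: ⌈1125/250⌉ = 5 vans.
A packing using 5 vans:
  van 1: 200 + 50 = 250
  van 2: 175 + 75 = 250
  van 3: 175 + 75 = 250
  van 4: 150 + 50 + 25 = 225
  van 5: 150 = 150
This matches the lower bound, so 5 is optimal.

5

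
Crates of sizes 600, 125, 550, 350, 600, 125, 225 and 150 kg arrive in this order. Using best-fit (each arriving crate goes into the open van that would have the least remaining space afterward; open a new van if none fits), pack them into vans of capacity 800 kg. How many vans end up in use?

4

  600 → van 1 (new)  [load 600/800]
  125 → van 1  [load 725/800]
  550 → van 2 (new)  [load 550/800]
  350 → van 3 (new)  [load 350/800]
  600 → van 4 (new)  [load 600/800]
  125 → van 4  [load 725/800]
  225 → van 2  [load 775/800]
  150 → van 3  [load 500/800]
4 vans opened.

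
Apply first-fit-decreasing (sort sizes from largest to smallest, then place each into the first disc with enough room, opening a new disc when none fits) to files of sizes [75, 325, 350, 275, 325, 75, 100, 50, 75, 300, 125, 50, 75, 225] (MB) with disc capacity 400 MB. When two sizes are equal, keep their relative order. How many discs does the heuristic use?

7

Sorted descending: 350, 325, 325, 300, 275, 225, 125, 100, 75, 75, 75, 75, 50, 50.
  350 → disc 1 (new)  [load 350/400]
  325 → disc 2 (new)  [load 325/400]
  325 → disc 3 (new)  [load 325/400]
  300 → disc 4 (new)  [load 300/400]
  275 → disc 5 (new)  [load 275/400]
  225 → disc 6 (new)  [load 225/400]
  125 → disc 5  [load 400/400]
  100 → disc 4  [load 400/400]
  75 → disc 2  [load 400/400]
  75 → disc 3  [load 400/400]
  75 → disc 6  [load 300/400]
  75 → disc 6  [load 375/400]
  50 → disc 1  [load 400/400]
  50 → disc 7 (new)  [load 50/400]
7 discs opened.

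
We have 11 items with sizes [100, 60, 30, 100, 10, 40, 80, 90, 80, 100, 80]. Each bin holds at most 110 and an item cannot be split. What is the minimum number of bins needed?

Total = 100 + 100 + 100 + 90 + 80 + 80 + 80 + 60 + 40 + 30 + 10 = 770.
Lower bound: ⌈770/110⌉ = 7 bins.
Also, 8 items each exceed 55, and no two of those can share a bin, so at least 8 bins are needed.
A packing using 8 bins:
  bin 1: 100 + 10 = 110
  bin 2: 100 = 100
  bin 3: 100 = 100
  bin 4: 90 = 90
  bin 5: 80 + 30 = 110
  bin 6: 80 = 80
  bin 7: 80 = 80
  bin 8: 60 + 40 = 100
This matches the lower bound, so 8 is optimal.

8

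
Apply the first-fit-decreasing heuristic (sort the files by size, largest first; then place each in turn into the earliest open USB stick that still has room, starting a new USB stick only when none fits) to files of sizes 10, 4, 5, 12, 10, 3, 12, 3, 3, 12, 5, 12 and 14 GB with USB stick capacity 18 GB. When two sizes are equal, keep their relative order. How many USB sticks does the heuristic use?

Sorted descending: 14, 12, 12, 12, 12, 10, 10, 5, 5, 4, 3, 3, 3.
  14 → USB stick 1 (new)  [load 14/18]
  12 → USB stick 2 (new)  [load 12/18]
  12 → USB stick 3 (new)  [load 12/18]
  12 → USB stick 4 (new)  [load 12/18]
  12 → USB stick 5 (new)  [load 12/18]
  10 → USB stick 6 (new)  [load 10/18]
  10 → USB stick 7 (new)  [load 10/18]
  5 → USB stick 2  [load 17/18]
  5 → USB stick 3  [load 17/18]
  4 → USB stick 1  [load 18/18]
  3 → USB stick 4  [load 15/18]
  3 → USB stick 4  [load 18/18]
  3 → USB stick 5  [load 15/18]
7 USB sticks opened.

7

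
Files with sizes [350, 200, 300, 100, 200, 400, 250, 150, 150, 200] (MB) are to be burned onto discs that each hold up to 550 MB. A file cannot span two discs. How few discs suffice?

Total = 400 + 350 + 300 + 250 + 200 + 200 + 200 + 150 + 150 + 100 = 2300 MB.
Lower bound: ⌈2300/550⌉ = 5 discs.
A packing using 5 discs:
  disc 1: 400 + 150 = 550
  disc 2: 350 + 200 = 550
  disc 3: 300 + 250 = 550
  disc 4: 200 + 200 + 150 = 550
  disc 5: 100 = 100
This matches the lower bound, so 5 is optimal.

5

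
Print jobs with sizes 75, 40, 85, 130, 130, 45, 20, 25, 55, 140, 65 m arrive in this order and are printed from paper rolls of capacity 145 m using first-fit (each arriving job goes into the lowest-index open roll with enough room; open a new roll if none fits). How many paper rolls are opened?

  75 → roll 1 (new)  [load 75/145]
  40 → roll 1  [load 115/145]
  85 → roll 2 (new)  [load 85/145]
  130 → roll 3 (new)  [load 130/145]
  130 → roll 4 (new)  [load 130/145]
  45 → roll 2  [load 130/145]
  20 → roll 1  [load 135/145]
  25 → roll 5 (new)  [load 25/145]
  55 → roll 5  [load 80/145]
  140 → roll 6 (new)  [load 140/145]
  65 → roll 5  [load 145/145]
6 paper rolls opened.

6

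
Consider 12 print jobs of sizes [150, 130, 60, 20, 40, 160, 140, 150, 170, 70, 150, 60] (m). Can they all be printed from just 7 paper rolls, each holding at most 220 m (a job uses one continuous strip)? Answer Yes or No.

Yes

A valid assignment using 7 paper rolls:
  roll 1: 170 + 40 = 210
  roll 2: 160 + 60 = 220
  roll 3: 150 + 70 = 220
  roll 4: 150 + 60 = 210
  roll 5: 150 + 20 = 170
  roll 6: 140 = 140
  roll 7: 130 = 130
Every load is within 220 m, so 7 paper rolls suffice.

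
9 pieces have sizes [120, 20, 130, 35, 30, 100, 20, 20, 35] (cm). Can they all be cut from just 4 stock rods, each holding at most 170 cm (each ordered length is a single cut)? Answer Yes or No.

Yes

A valid assignment using 3 stock rods:
  stock rod 1: 130 + 20 + 20 = 170
  stock rod 2: 120 + 30 + 20 = 170
  stock rod 3: 100 + 35 + 35 = 170
That uses only 3 ≤ 4, so 4 stock rods are enough.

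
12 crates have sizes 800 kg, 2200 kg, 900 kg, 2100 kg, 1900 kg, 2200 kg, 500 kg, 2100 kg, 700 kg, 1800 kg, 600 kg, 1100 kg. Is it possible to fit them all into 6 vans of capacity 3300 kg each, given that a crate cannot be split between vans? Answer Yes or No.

A valid assignment using 6 vans:
  van 1: 2200 + 1100 = 3300
  van 2: 2200 + 900 = 3100
  van 3: 2100 + 800 = 2900
  van 4: 2100 + 700 + 500 = 3300
  van 5: 1900 + 600 = 2500
  van 6: 1800 = 1800
Every load is within 3300 kg, so 6 vans suffice.

Yes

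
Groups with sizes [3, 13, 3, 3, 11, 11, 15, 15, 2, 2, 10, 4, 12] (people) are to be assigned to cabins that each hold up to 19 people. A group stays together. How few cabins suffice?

Total = 15 + 15 + 13 + 12 + 11 + 11 + 10 + 4 + 3 + 3 + 3 + 2 + 2 = 104 people.
Lower bound: ⌈104/19⌉ = 6 cabins.
Also, 7 groups each exceed 19/2 people, and no two of those can share a cabin, so at least 7 cabins are needed.
A packing using 7 cabins:
  cabin 1: 15 + 4 = 19
  cabin 2: 15 + 3 = 18
  cabin 3: 13 + 3 + 3 = 19
  cabin 4: 12 + 2 + 2 = 16
  cabin 5: 11 = 11
  cabin 6: 11 = 11
  cabin 7: 10 = 10
This matches the lower bound, so 7 is optimal.

7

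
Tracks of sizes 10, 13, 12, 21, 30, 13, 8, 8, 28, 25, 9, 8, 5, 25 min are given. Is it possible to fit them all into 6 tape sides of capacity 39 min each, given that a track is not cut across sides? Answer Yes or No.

A valid assignment using 6 tape sides:
  side 1: 30 + 9 = 39
  side 2: 28 + 10 = 38
  side 3: 25 + 13 = 38
  side 4: 25 + 13 = 38
  side 5: 21 + 12 + 5 = 38
  side 6: 8 + 8 + 8 = 24
Every load is within 39 min, so 6 tape sides suffice.

Yes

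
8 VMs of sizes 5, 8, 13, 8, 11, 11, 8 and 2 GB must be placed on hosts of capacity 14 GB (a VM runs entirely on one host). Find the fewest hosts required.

Total = 13 + 11 + 11 + 8 + 8 + 8 + 5 + 2 = 66 GB.
Lower bound: ⌈66/14⌉ = 5 hosts.
Also, 6 VMs each exceed 7 GB, and no two of those can share a host, so at least 6 hosts are needed.
A packing using 6 hosts:
  host 1: 13 = 13
  host 2: 11 + 2 = 13
  host 3: 11 = 11
  host 4: 8 + 5 = 13
  host 5: 8 = 8
  host 6: 8 = 8
This matches the lower bound, so 6 is optimal.

6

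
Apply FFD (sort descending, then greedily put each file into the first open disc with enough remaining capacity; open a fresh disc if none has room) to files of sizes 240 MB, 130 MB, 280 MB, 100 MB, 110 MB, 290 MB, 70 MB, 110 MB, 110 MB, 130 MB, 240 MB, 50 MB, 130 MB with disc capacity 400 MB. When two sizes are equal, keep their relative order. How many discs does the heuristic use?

Sorted descending: 290, 280, 240, 240, 130, 130, 130, 110, 110, 110, 100, 70, 50.
  290 → disc 1 (new)  [load 290/400]
  280 → disc 2 (new)  [load 280/400]
  240 → disc 3 (new)  [load 240/400]
  240 → disc 4 (new)  [load 240/400]
  130 → disc 3  [load 370/400]
  130 → disc 4  [load 370/400]
  130 → disc 5 (new)  [load 130/400]
  110 → disc 1  [load 400/400]
  110 → disc 2  [load 390/400]
  110 → disc 5  [load 240/400]
  100 → disc 5  [load 340/400]
  70 → disc 6 (new)  [load 70/400]
  50 → disc 5  [load 390/400]
6 discs opened.

6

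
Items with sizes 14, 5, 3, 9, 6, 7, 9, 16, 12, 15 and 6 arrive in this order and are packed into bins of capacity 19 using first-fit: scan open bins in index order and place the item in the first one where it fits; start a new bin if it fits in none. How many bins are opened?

  14 → bin 1 (new)  [load 14/19]
  5 → bin 1  [load 19/19]
  3 → bin 2 (new)  [load 3/19]
  9 → bin 2  [load 12/19]
  6 → bin 2  [load 18/19]
  7 → bin 3 (new)  [load 7/19]
  9 → bin 3  [load 16/19]
  16 → bin 4 (new)  [load 16/19]
  12 → bin 5 (new)  [load 12/19]
  15 → bin 6 (new)  [load 15/19]
  6 → bin 5  [load 18/19]
6 bins opened.

6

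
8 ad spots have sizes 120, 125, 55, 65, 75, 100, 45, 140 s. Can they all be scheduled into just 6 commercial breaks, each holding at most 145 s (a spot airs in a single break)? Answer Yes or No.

A valid assignment using 6 commercial breaks:
  break 1: 140 = 140
  break 2: 125 = 125
  break 3: 120 = 120
  break 4: 100 + 45 = 145
  break 5: 75 + 65 = 140
  break 6: 55 = 55
Every load is within 145 s, so 6 commercial breaks suffice.

Yes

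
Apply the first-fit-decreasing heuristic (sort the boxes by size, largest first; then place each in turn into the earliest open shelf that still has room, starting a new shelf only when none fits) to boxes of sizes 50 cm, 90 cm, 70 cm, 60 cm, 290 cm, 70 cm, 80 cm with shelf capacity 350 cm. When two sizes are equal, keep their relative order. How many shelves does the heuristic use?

3

Sorted descending: 290, 90, 80, 70, 70, 60, 50.
  290 → shelf 1 (new)  [load 290/350]
  90 → shelf 2 (new)  [load 90/350]
  80 → shelf 2  [load 170/350]
  70 → shelf 2  [load 240/350]
  70 → shelf 2  [load 310/350]
  60 → shelf 1  [load 350/350]
  50 → shelf 3 (new)  [load 50/350]
3 shelves opened.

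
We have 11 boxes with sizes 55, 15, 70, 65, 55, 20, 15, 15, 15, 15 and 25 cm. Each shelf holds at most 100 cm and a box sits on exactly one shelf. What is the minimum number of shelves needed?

Total = 70 + 65 + 55 + 55 + 25 + 20 + 15 + 15 + 15 + 15 + 15 = 365 cm.
Lower bound: ⌈365/100⌉ = 4 shelves.
A packing using 4 shelves:
  shelf 1: 70 + 25 = 95
  shelf 2: 65 + 20 + 15 = 100
  shelf 3: 55 + 15 + 15 + 15 = 100
  shelf 4: 55 + 15 = 70
This matches the lower bound, so 4 is optimal.

4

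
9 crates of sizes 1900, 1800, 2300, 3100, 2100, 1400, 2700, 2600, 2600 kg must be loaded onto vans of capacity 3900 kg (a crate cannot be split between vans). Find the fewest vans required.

Total = 3100 + 2700 + 2600 + 2600 + 2300 + 2100 + 1900 + 1800 + 1400 = 20500 kg.
Lower bound: ⌈20500/3900⌉ = 6 vans.
A packing using 7 vans:
  van 1: 3100 = 3100
  van 2: 2700 = 2700
  van 3: 2600 = 2600
  van 4: 2600 = 2600
  van 5: 2300 + 1400 = 3700
  van 6: 2100 + 1800 = 3900
  van 7: 1900 = 1900
No arrangement into 6 vans stays within capacity, so 7 is optimal.

7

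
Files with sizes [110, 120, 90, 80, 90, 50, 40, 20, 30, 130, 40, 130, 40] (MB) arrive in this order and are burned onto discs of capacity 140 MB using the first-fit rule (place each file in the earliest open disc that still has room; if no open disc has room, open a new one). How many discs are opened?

8

  110 → disc 1 (new)  [load 110/140]
  120 → disc 2 (new)  [load 120/140]
  90 → disc 3 (new)  [load 90/140]
  80 → disc 4 (new)  [load 80/140]
  90 → disc 5 (new)  [load 90/140]
  50 → disc 3  [load 140/140]
  40 → disc 4  [load 120/140]
  20 → disc 1  [load 130/140]
  30 → disc 5  [load 120/140]
  130 → disc 6 (new)  [load 130/140]
  40 → disc 7 (new)  [load 40/140]
  130 → disc 8 (new)  [load 130/140]
  40 → disc 7  [load 80/140]
8 discs opened.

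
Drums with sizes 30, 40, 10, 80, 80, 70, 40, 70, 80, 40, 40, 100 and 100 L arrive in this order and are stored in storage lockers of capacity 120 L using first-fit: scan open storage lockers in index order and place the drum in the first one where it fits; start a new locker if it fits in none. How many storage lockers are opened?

  30 → locker 1 (new)  [load 30/120]
  40 → locker 1  [load 70/120]
  10 → locker 1  [load 80/120]
  80 → locker 2 (new)  [load 80/120]
  80 → locker 3 (new)  [load 80/120]
  70 → locker 4 (new)  [load 70/120]
  40 → locker 1  [load 120/120]
  70 → locker 5 (new)  [load 70/120]
  80 → locker 6 (new)  [load 80/120]
  40 → locker 2  [load 120/120]
  40 → locker 3  [load 120/120]
  100 → locker 7 (new)  [load 100/120]
  100 → locker 8 (new)  [load 100/120]
8 storage lockers opened.

8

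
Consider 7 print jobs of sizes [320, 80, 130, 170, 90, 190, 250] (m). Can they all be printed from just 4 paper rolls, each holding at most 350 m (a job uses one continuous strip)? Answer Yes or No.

A valid assignment using 4 paper rolls:
  roll 1: 320 = 320
  roll 2: 250 + 90 = 340
  roll 3: 190 + 130 = 320
  roll 4: 170 + 80 = 250
Every load is within 350 m, so 4 paper rolls suffice.

Yes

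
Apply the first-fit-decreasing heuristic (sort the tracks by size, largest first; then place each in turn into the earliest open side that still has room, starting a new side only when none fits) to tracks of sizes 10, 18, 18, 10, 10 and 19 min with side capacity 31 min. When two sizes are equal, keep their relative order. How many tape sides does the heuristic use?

Sorted descending: 19, 18, 18, 10, 10, 10.
  19 → side 1 (new)  [load 19/31]
  18 → side 2 (new)  [load 18/31]
  18 → side 3 (new)  [load 18/31]
  10 → side 1  [load 29/31]
  10 → side 2  [load 28/31]
  10 → side 3  [load 28/31]
3 tape sides opened.

3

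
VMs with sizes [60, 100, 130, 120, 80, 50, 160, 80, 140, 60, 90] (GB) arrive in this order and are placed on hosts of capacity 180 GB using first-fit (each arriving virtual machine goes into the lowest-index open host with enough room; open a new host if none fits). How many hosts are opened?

  60 → host 1 (new)  [load 60/180]
  100 → host 1  [load 160/180]
  130 → host 2 (new)  [load 130/180]
  120 → host 3 (new)  [load 120/180]
  80 → host 4 (new)  [load 80/180]
  50 → host 2  [load 180/180]
  160 → host 5 (new)  [load 160/180]
  80 → host 4  [load 160/180]
  140 → host 6 (new)  [load 140/180]
  60 → host 3  [load 180/180]
  90 → host 7 (new)  [load 90/180]
7 hosts opened.

7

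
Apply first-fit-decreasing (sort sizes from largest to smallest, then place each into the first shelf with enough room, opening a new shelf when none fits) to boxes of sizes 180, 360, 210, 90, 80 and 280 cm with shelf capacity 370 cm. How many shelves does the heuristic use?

Sorted descending: 360, 280, 210, 180, 90, 80.
  360 → shelf 1 (new)  [load 360/370]
  280 → shelf 2 (new)  [load 280/370]
  210 → shelf 3 (new)  [load 210/370]
  180 → shelf 4 (new)  [load 180/370]
  90 → shelf 2  [load 370/370]
  80 → shelf 3  [load 290/370]
4 shelves opened.

4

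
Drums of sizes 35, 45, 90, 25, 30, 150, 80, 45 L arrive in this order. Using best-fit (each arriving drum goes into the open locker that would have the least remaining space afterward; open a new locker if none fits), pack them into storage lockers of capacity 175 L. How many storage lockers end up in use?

4

  35 → locker 1 (new)  [load 35/175]
  45 → locker 1  [load 80/175]
  90 → locker 1  [load 170/175]
  25 → locker 2 (new)  [load 25/175]
  30 → locker 2  [load 55/175]
  150 → locker 3 (new)  [load 150/175]
  80 → locker 2  [load 135/175]
  45 → locker 4 (new)  [load 45/175]
4 storage lockers opened.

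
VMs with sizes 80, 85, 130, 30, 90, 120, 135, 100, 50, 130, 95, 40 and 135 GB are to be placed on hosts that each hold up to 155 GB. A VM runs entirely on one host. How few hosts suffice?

Total = 135 + 135 + 130 + 130 + 120 + 100 + 95 + 90 + 85 + 80 + 50 + 40 + 30 = 1220 GB.
Lower bound: ⌈1220/155⌉ = 8 hosts.
Also, 10 VMs each exceed 155/2 GB, and no two of those can share a host, so at least 10 hosts are needed.
A packing using 10 hosts:
  host 1: 135 = 135
  host 2: 135 = 135
  host 3: 130 = 130
  host 4: 130 = 130
  host 5: 120 + 30 = 150
  host 6: 100 + 50 = 150
  host 7: 95 + 40 = 135
  host 8: 90 = 90
  host 9: 85 = 85
  host 10: 80 = 80
This matches the lower bound, so 10 is optimal.

10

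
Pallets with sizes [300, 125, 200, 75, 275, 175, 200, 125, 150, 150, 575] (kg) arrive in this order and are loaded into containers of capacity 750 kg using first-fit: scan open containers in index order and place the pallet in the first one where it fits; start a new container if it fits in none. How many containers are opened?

4

  300 → container 1 (new)  [load 300/750]
  125 → container 1  [load 425/750]
  200 → container 1  [load 625/750]
  75 → container 1  [load 700/750]
  275 → container 2 (new)  [load 275/750]
  175 → container 2  [load 450/750]
  200 → container 2  [load 650/750]
  125 → container 3 (new)  [load 125/750]
  150 → container 3  [load 275/750]
  150 → container 3  [load 425/750]
  575 → container 4 (new)  [load 575/750]
4 containers opened.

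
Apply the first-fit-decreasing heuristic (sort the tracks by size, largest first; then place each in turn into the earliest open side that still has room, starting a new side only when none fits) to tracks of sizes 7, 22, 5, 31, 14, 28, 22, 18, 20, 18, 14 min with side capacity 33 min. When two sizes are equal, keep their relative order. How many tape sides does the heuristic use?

7

Sorted descending: 31, 28, 22, 22, 20, 18, 18, 14, 14, 7, 5.
  31 → side 1 (new)  [load 31/33]
  28 → side 2 (new)  [load 28/33]
  22 → side 3 (new)  [load 22/33]
  22 → side 4 (new)  [load 22/33]
  20 → side 5 (new)  [load 20/33]
  18 → side 6 (new)  [load 18/33]
  18 → side 7 (new)  [load 18/33]
  14 → side 6  [load 32/33]
  14 → side 7  [load 32/33]
  7 → side 3  [load 29/33]
  5 → side 2  [load 33/33]
7 tape sides opened.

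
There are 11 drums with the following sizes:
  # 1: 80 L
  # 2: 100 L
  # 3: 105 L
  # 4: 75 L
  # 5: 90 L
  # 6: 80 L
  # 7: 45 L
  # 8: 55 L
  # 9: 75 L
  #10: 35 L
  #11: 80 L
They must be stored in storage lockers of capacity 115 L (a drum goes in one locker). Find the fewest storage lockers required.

9

Total = 105 + 100 + 90 + 80 + 80 + 80 + 75 + 75 + 55 + 45 + 35 = 820 L.
Lower bound: ⌈820/115⌉ = 8 storage lockers.
A packing using 9 storage lockers:
  locker 1: 105 = 105
  locker 2: 100 = 100
  locker 3: 90 = 90
  locker 4: 80 + 35 = 115
  locker 5: 80 = 80
  locker 6: 80 = 80
  locker 7: 75 = 75
  locker 8: 75 = 75
  locker 9: 55 + 45 = 100
No arrangement into 8 storage lockers stays within capacity, so 9 is optimal.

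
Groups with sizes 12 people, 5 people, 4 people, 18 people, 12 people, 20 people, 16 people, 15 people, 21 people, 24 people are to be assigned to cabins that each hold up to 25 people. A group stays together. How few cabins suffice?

7

Total = 24 + 21 + 20 + 18 + 16 + 15 + 12 + 12 + 5 + 4 = 147 people.
Lower bound: ⌈147/25⌉ = 6 cabins.
A packing using 7 cabins:
  cabin 1: 24 = 24
  cabin 2: 21 + 4 = 25
  cabin 3: 20 + 5 = 25
  cabin 4: 18 = 18
  cabin 5: 16 = 16
  cabin 6: 15 = 15
  cabin 7: 12 + 12 = 24
No arrangement into 6 cabins stays within capacity, so 7 is optimal.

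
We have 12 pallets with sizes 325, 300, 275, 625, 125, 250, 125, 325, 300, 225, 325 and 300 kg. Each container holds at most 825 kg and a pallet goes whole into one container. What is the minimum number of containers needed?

5

Total = 625 + 325 + 325 + 325 + 300 + 300 + 300 + 275 + 250 + 225 + 125 + 125 = 3500 kg.
Lower bound: ⌈3500/825⌉ = 5 containers.
A packing using 5 containers:
  container 1: 625 + 125 = 750
  container 2: 325 + 325 + 125 = 775
  container 3: 325 + 300 = 625
  container 4: 300 + 300 + 225 = 825
  container 5: 275 + 250 = 525
This matches the lower bound, so 5 is optimal.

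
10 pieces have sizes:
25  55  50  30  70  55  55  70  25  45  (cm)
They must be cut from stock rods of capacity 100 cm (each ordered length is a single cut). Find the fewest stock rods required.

Total = 70 + 70 + 55 + 55 + 55 + 50 + 45 + 30 + 25 + 25 = 480 cm.
Lower bound: ⌈480/100⌉ = 5 stock rods.
A packing using 6 stock rods:
  stock rod 1: 70 + 30 = 100
  stock rod 2: 70 + 25 = 95
  stock rod 3: 55 + 45 = 100
  stock rod 4: 55 + 25 = 80
  stock rod 5: 55 = 55
  stock rod 6: 50 = 50
No arrangement into 5 stock rods stays within capacity, so 6 is optimal.

6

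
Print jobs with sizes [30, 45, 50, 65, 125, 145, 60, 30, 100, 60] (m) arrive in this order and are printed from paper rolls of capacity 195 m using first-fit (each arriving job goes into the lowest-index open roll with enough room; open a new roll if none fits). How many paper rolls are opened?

4

  30 → roll 1 (new)  [load 30/195]
  45 → roll 1  [load 75/195]
  50 → roll 1  [load 125/195]
  65 → roll 1  [load 190/195]
  125 → roll 2 (new)  [load 125/195]
  145 → roll 3 (new)  [load 145/195]
  60 → roll 2  [load 185/195]
  30 → roll 3  [load 175/195]
  100 → roll 4 (new)  [load 100/195]
  60 → roll 4  [load 160/195]
4 paper rolls opened.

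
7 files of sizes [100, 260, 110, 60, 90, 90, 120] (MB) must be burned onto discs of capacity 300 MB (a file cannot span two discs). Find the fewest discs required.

3

Total = 260 + 120 + 110 + 100 + 90 + 90 + 60 = 830 MB.
Lower bound: ⌈830/300⌉ = 3 discs.
A packing using 3 discs:
  disc 1: 260 = 260
  disc 2: 120 + 110 + 60 = 290
  disc 3: 100 + 90 + 90 = 280
This matches the lower bound, so 3 is optimal.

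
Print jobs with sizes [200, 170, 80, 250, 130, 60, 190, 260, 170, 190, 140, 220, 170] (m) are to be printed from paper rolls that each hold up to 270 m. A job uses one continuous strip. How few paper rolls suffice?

Total = 260 + 250 + 220 + 200 + 190 + 190 + 170 + 170 + 170 + 140 + 130 + 80 + 60 = 2230 m.
Lower bound: ⌈2230/270⌉ = 9 paper rolls.
Also, 10 print jobs each exceed 135 m, and no two of those can share a roll, so at least 10 paper rolls are needed.
A packing using 10 paper rolls:
  roll 1: 260 = 260
  roll 2: 250 = 250
  roll 3: 220 = 220
  roll 4: 200 + 60 = 260
  roll 5: 190 + 80 = 270
  roll 6: 190 = 190
  roll 7: 170 = 170
  roll 8: 170 = 170
  roll 9: 170 = 170
  roll 10: 140 + 130 = 270
This matches the lower bound, so 10 is optimal.

10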